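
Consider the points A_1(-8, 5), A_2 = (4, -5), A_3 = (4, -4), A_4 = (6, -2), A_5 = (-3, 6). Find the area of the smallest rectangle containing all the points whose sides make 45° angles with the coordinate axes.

77

In coordinates u = x + y, v = x − y the rectangle is axis-aligned; the map (x,y)→(u,v) scales areas by 2.
u-values: -3, -1, 0, 4, 3; range = 4 − (-3) = 7.
v-values: -13, 9, 8, 8, -9; range = 9 − (-13) = 22.
Area = (7 × 22) / 2 = 77.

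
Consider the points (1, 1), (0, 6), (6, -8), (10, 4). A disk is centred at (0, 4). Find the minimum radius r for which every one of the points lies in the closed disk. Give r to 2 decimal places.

13.42

The required radius is the distance from (0, 4) to the farthest point.
Squared distances: 10, 4, 180, 100.
Maximum is 180, attained at (6, -8).
r = √180 ≈ 13.42.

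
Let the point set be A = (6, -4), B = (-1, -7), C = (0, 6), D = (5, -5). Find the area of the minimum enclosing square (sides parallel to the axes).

169

The bounding box has width 7 and height 13.
An axis-aligned square enclosing the set must have side ≥ max(width, height).
So the minimum side is max(7, 13) = 13.
Area = 13² = 169.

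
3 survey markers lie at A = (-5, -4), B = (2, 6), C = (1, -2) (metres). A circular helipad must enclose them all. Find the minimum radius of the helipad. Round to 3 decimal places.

6.103

Side lengths²: AB² = 149, AC² = 40, BC² = 65.
Since AB² = 149 ≥ 65 + 40 = 105, the angle opposite AB is not acute, so the smallest enclosing circle has AB as diameter.
Centre = midpoint of AB = (-1.5, 1), r² = 149/4 = 37.25.
r = √(37.25) ≈ 6.103.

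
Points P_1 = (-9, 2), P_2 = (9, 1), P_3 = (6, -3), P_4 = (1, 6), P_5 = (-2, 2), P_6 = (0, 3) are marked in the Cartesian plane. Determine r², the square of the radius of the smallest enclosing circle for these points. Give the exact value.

The farthest pair is P_1–P_2 with squared distance 325. The circle on this segment as diameter has centre (0, 1.5) and r² = 325/4 = 81.25.
Check P_3: distance² to centre = 56.25 ≤ 81.25, so it lies inside.
All remaining points lie in this disk, and no smaller disk contains both endpoints, so this is the minimum enclosing circle.

81.25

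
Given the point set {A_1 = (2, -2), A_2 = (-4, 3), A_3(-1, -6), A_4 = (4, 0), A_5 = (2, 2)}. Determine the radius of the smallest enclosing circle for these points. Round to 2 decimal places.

5.02

The minimum enclosing circle of a finite set is fixed by two of the points (as a diameter) or three (as a circumcircle).
The minimum enclosing circle is determined by three boundary points: A_2, A_3, A_4.
Their circumcentre is (-13/14, -41/42) with r² = 22265/882.
The farthest remaining point A_5 is at distance² 15377/882 ≤ 22265/882.
r = √(22265/882) ≈ 5.02.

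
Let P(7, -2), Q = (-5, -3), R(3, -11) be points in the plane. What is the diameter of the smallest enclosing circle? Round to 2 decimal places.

Side lengths²: PQ² = 145, PR² = 97, QR² = 128.
Since PQ² = 145 < 128 + 97 = 225, the triangle is acute, so the smallest enclosing circle is the circumcircle.
Circumcentre = (31/26, -125/26), r² = 14065/338.
Diameter = 2r = 2√(14065/338) ≈ 12.90.

12.90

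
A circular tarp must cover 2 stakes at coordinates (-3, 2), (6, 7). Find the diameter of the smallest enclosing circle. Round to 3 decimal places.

The smallest circle enclosing two points has them as diameter endpoints.
Centre = midpoint = (1.5, 4.5); r² = |(-3, 2)−(6, 7)|²/4 = 106/4 = 26.5.
Diameter = 2r = 2√(26.5) ≈ 10.296.

10.296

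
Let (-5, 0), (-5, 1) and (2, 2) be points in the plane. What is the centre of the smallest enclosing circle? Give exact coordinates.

Call the three points A, B, C in the order given.
Side lengths²: AB² = 1, AC² = 53, BC² = 50.
Since AC² = 53 ≥ 50 + 1 = 51, the angle opposite AC is not acute, so the smallest enclosing circle has AC as diameter.
Centre = midpoint of AC = (-1.5, 1), r² = 53/4 = 13.25.
Centre = (-1.5, 1).

(-1.5, 1)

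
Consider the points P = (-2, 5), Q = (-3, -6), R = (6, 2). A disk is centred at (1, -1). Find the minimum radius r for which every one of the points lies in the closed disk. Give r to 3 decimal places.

6.708

The required radius is the distance from (1, -1) to the farthest point.
Squared distances: 45, 41, 34.
Maximum is 45, attained at P.
r = √45 ≈ 6.708.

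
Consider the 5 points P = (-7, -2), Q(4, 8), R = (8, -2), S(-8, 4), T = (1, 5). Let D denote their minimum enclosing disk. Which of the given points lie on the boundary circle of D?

The minimum enclosing circle of a finite set is fixed by two of the points (as a diameter) or three (as a circumcircle).
The farthest pair is R–S with squared distance 292. The circle on this segment as diameter has centre (0, 1) and r² = 292/4 = 73.
Check P: distance² to centre = 58 ≤ 73, so it lies inside.
All remaining points lie in this disk, and no smaller disk contains both endpoints, so this is the minimum enclosing circle.
The points at distance exactly r from the centre are R, S — 2 points.

R, S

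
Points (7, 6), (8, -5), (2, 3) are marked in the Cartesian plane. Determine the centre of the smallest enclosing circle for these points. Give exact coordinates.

Call the three points A, B, C in the order given.
Side lengths²: AB² = 122, AC² = 34, BC² = 100.
Since AB² = 122 < 100 + 34 = 134, the triangle is acute, so the smallest enclosing circle is the circumcircle.
Circumcentre = (201/29, 13/29), r² = 25925/841.
Centre = (201/29, 13/29).

(201/29, 13/29)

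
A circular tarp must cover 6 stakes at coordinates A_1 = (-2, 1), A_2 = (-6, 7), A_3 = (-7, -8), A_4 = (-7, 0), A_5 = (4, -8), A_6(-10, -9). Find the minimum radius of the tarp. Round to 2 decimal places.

The minimum enclosing circle is determined by three boundary points: A_2, A_5, A_6.
Their circumcentre is (-38/11, -47/22) with r² = 43537/484.
The farthest remaining point A_3 is at distance² 22725/484 ≤ 43537/484.
r = √(43537/484) ≈ 9.48.

9.48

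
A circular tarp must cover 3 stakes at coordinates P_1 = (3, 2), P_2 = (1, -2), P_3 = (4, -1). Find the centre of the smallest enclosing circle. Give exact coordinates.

Side lengths²: P_1P_2² = 20, P_1P_3² = 10, P_2P_3² = 10.
Since P_1P_2² = 20 ≥ 10 + 10 = 20, the angle opposite P_1P_2 is not acute, so the smallest enclosing circle has P_1P_2 as diameter.
Centre = midpoint of P_1P_2 = (2, 0), r² = 20/4 = 5.
Centre = (2, 0).

(2, 0)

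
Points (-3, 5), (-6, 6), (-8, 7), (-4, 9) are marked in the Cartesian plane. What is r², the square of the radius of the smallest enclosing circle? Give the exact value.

By Welzl's lemma the MEC is supported by two points (diametrically opposite) or three points (on a circumcircle).
The minimum enclosing circle is determined by three boundary points: (-3, 5), (-8, 7), (-4, 9).
Their circumcentre is (-95/18, 59/9) with r² = 2465/324.
The farthest remaining point (-6, 6) is at distance² 269/324 ≤ 2465/324.

2465/324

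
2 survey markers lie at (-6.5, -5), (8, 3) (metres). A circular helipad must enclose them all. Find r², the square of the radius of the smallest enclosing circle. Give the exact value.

The smallest circle enclosing two points has them as diameter endpoints.
Centre = midpoint = (0.75, -1); r² = |(-6.5, -5)−(8, 3)|²/4 = 274.25/4 = 68.5625.

68.5625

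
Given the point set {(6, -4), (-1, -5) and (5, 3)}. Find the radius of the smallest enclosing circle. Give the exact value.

5

Call the three points A, B, C in the order given.
Side lengths²: AB² = 50, AC² = 50, BC² = 100.
Since BC² = 100 ≥ 50 + 50 = 100, the angle opposite BC is not acute, so the smallest enclosing circle has BC as diameter.
Centre = midpoint of BC = (2, -1), r² = 100/4 = 25.
r = √25 = 5.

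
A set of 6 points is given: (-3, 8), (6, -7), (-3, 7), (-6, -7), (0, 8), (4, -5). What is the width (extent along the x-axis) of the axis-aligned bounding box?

max x = 6, min x = -6, so width = 12.

12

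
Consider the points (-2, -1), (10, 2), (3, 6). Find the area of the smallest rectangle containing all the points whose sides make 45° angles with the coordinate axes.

In coordinates u = x + y, v = x − y the rectangle is axis-aligned; the map (x,y)→(u,v) scales areas by 2.
u-values: -3, 12, 9; range = 12 − (-3) = 15.
v-values: -1, 8, -3; range = 8 − (-3) = 11.
Area = (15 × 11) / 2 = 82.5.

82.5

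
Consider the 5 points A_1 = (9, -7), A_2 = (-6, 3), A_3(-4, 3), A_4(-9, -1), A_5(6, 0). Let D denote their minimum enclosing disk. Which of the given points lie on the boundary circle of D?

The minimum enclosing circle of a finite set is fixed by two of the points (as a diameter) or three (as a circumcircle).
The farthest pair is A_1–A_4 with squared distance 360. The circle on this segment as diameter has centre (0, -4) and r² = 360/4 = 90.
Check A_2: distance² to centre = 85 ≤ 90, so it lies inside.
All remaining points lie in this disk, and no smaller disk contains both endpoints, so this is the minimum enclosing circle.
The points at distance exactly r from the centre are A_1, A_4 — 2 points.

A_1, A_4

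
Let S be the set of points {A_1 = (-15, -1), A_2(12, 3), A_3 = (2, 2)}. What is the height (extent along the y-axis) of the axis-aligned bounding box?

4

max y = 3, min y = -1, so height = 4.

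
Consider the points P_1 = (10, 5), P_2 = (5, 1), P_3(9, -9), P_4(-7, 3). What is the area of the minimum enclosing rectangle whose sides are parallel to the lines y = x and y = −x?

In coordinates u = x + y, v = x − y the rectangle is axis-aligned; the map (x,y)→(u,v) scales areas by 2.
u-values: 15, 6, 0, -4; range = 15 − (-4) = 19.
v-values: 5, 4, 18, -10; range = 18 − (-10) = 28.
Area = (19 × 28) / 2 = 266.

266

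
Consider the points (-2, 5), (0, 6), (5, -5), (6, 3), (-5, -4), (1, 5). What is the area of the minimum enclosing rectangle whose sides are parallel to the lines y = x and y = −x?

153

In coordinates u = x + y, v = x − y the rectangle is axis-aligned; the map (x,y)→(u,v) scales areas by 2.
u-values: 3, 6, 0, 9, -9, 6; range = 9 − (-9) = 18.
v-values: -7, -6, 10, 3, -1, -4; range = 10 − (-7) = 17.
Area = (18 × 17) / 2 = 153.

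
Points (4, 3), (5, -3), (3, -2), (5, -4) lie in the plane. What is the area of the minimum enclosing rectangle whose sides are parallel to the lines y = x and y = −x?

In coordinates u = x + y, v = x − y the rectangle is axis-aligned; the map (x,y)→(u,v) scales areas by 2.
u-values: 7, 2, 1, 1; range = 7 − 1 = 6.
v-values: 1, 8, 5, 9; range = 9 − 1 = 8.
Area = (6 × 8) / 2 = 24.

24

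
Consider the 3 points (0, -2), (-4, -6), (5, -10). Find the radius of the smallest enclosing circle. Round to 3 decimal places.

Call the three points A, B, C in the order given.
Side lengths²: AB² = 32, AC² = 89, BC² = 97.
Since BC² = 97 < 89 + 32 = 121, the triangle is acute, so the smallest enclosing circle is the circumcircle.
Circumcentre = (25/26, -181/26), r² = 8633/338.
r = √(8633/338) ≈ 5.054.

5.054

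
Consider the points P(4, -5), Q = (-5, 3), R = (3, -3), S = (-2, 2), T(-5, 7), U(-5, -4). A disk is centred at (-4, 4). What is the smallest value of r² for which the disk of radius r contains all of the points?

The required radius is the distance from (-4, 4) to the farthest point.
Squared distances: 145, 2, 98, 8, 10, 65.
Maximum is 145, attained at P.

145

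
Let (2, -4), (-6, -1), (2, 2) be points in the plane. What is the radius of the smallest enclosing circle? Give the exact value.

4.5625

Call the three points A, B, C in the order given.
Side lengths²: AB² = 73, AC² = 36, BC² = 73.
Since BC² = 73 < 73 + 36 = 109, the triangle is acute, so the smallest enclosing circle is the circumcircle.
Circumcentre = (-1.4375, -1), r² = 20.81640625.
r = √(20.81640625) = 4.5625.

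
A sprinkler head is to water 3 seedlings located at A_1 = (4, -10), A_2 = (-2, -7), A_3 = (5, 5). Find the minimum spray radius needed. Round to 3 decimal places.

Side lengths²: A_1A_2² = 45, A_1A_3² = 226, A_2A_3² = 193.
Since A_1A_3² = 226 < 193 + 45 = 238, the triangle is acute, so the smallest enclosing circle is the circumcircle.
Circumcentre = (249/62, -153/62), r² = 109045/1922.
r = √(109045/1922) ≈ 7.532.

7.532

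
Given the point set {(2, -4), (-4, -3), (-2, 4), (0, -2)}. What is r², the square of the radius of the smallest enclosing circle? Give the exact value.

9805/484

The minimum enclosing circle of a finite set is fixed by two of the points (as a diameter) or three (as a circumcircle).
The minimum enclosing circle is determined by three boundary points: (2, -4), (-4, -3), (-2, 4).
Their circumcentre is (-5/11, -5/22) with r² = 9805/484.
The farthest remaining point (0, -2) is at distance² 1621/484 ≤ 9805/484.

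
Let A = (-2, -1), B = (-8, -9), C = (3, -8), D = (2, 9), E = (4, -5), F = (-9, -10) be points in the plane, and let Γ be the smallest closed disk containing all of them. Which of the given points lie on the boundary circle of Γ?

By Welzl's lemma the MEC is supported by two points (diametrically opposite) or three points (on a circumcircle).
The farthest pair is D–F with squared distance 482. The circle on this segment as diameter has centre (-3.5, -0.5) and r² = 482/4 = 120.5.
Check A: distance² to centre = 2.5 ≤ 120.5, so it lies inside.
All remaining points lie in this disk, and no smaller disk contains both endpoints, so this is the minimum enclosing circle.
The points at distance exactly r from the centre are D, F — 2 points.

D, F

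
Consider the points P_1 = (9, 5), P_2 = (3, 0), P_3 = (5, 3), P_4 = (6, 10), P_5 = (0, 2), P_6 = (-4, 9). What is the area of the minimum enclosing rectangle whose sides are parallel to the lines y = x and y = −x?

In coordinates u = x + y, v = x − y the rectangle is axis-aligned; the map (x,y)→(u,v) scales areas by 2.
u-values: 14, 3, 8, 16, 2, 5; range = 16 − 2 = 14.
v-values: 4, 3, 2, -4, -2, -13; range = 4 − (-13) = 17.
Area = (14 × 17) / 2 = 119.

119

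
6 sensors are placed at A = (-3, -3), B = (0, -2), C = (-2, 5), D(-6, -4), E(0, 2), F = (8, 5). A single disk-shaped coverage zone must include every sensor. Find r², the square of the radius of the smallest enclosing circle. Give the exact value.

69.25

A smallest enclosing disk is always determined by at most three of the input points on its boundary.
The farthest pair is D–F with squared distance 277. The circle on this segment as diameter has centre (1, 0.5) and r² = 277/4 = 69.25.
Check A: distance² to centre = 28.25 ≤ 69.25, so it lies inside.
All remaining points lie in this disk, and no smaller disk contains both endpoints, so this is the minimum enclosing circle.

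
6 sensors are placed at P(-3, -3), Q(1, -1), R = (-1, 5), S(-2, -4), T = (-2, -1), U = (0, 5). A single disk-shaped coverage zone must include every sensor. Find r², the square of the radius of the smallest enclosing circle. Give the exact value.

By Welzl's lemma the MEC is supported by two points (diametrically opposite) or three points (on a circumcircle).
The farthest pair is S–U with squared distance 85. The circle on this segment as diameter has centre (-1, 0.5) and r² = 85/4 = 21.25.
Check P: distance² to centre = 16.25 ≤ 21.25, so it lies inside.
All remaining points lie in this disk, and no smaller disk contains both endpoints, so this is the minimum enclosing circle.

21.25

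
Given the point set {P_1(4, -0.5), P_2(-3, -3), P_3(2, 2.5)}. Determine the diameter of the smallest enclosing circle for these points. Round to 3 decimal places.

7.662

Side lengths²: P_1P_2² = 55.25, P_1P_3² = 13, P_2P_3² = 55.25.
Since P_2P_3² = 55.25 < 55.25 + 13 = 68.25, the triangle is acute, so the smallest enclosing circle is the circumcircle.
Circumcentre = (0.1875, -0.875), r² = 14.67578125.
Diameter = 2r = 2√(14.67578125) ≈ 7.662.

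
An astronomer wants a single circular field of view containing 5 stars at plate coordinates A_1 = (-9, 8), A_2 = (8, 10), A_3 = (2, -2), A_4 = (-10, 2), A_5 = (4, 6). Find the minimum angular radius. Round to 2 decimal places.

9.85

A smallest enclosing disk is always determined by at most three of the input points on its boundary.
The farthest pair is A_2–A_4 with squared distance 388. The circle on this segment as diameter has centre (-1, 6) and r² = 388/4 = 97.
Check A_1: distance² to centre = 68 ≤ 97, so it lies inside.
All remaining points lie in this disk, and no smaller disk contains both endpoints, so this is the minimum enclosing circle.
r = √97 ≈ 9.85.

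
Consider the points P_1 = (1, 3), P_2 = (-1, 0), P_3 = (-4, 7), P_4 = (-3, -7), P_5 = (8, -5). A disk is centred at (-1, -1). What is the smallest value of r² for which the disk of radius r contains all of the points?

97

The required radius is the distance from (-1, -1) to the farthest point.
Squared distances: 20, 1, 73, 40, 97.
Maximum is 97, attained at P_5.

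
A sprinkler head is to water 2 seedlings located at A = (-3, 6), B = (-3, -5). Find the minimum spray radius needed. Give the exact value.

5.5

The smallest circle enclosing two points has them as diameter endpoints.
Centre = midpoint = (-3, 0.5); r² = |AB|²/4 = 121/4 = 30.25.
r = √(30.25) = 5.5.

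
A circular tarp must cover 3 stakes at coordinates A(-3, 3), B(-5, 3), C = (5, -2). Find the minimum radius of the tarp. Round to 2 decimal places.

Side lengths²: AB² = 4, AC² = 89, BC² = 125.
Since BC² = 125 ≥ 89 + 4 = 93, the angle opposite BC is not acute, so the smallest enclosing circle has BC as diameter.
Centre = midpoint of BC = (0, 0.5), r² = 125/4 = 31.25.
r = √(31.25) ≈ 5.59.

5.59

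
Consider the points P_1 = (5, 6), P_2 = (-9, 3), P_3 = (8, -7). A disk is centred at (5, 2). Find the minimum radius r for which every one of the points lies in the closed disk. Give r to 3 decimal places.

14.036

The required radius is the distance from (5, 2) to the farthest point.
Squared distances: 16, 197, 90.
Maximum is 197, attained at P_2.
r = √197 ≈ 14.036.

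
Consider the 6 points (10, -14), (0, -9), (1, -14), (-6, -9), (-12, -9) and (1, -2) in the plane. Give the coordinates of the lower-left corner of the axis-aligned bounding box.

(-12, -14)

x-range [-12, 10], y-range [-14, -2].
The lower-left corner is (-12, -14).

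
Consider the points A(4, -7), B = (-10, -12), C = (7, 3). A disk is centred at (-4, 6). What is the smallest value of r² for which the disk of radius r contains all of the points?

360

The required radius is the distance from (-4, 6) to the farthest point.
Squared distances: 233, 360, 130.
Maximum is 360, attained at B.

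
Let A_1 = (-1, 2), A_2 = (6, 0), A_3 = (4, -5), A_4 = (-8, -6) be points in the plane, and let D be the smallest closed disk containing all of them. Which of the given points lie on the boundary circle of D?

The minimum enclosing circle of a finite set is fixed by two of the points (as a diameter) or three (as a circumcircle).
The farthest pair is A_2–A_4 with squared distance 232. The circle on this segment as diameter has centre (-1, -3) and r² = 232/4 = 58.
Check A_1: distance² to centre = 25 ≤ 58, so it lies inside.
All remaining points lie in this disk, and no smaller disk contains both endpoints, so this is the minimum enclosing circle.
The points at distance exactly r from the centre are A_2, A_4 — 2 points.

A_2, A_4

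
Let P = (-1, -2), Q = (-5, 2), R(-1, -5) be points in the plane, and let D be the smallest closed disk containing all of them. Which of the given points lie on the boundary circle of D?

Q, R

Side lengths²: PQ² = 32, PR² = 9, QR² = 65.
Since QR² = 65 ≥ 32 + 9 = 41, the angle opposite QR is not acute, so the smallest enclosing circle has QR as diameter.
Centre = midpoint of QR = (-3, -1.5), r² = 65/4 = 16.25.
The points at distance exactly r from the centre are Q, R — 2 points.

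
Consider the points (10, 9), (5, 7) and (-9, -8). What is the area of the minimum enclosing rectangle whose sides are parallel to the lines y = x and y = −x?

54

In coordinates u = x + y, v = x − y the rectangle is axis-aligned; the map (x,y)→(u,v) scales areas by 2.
u-values: 19, 12, -17; range = 19 − (-17) = 36.
v-values: 1, -2, -1; range = 1 − (-2) = 3.
Area = (36 × 3) / 2 = 54.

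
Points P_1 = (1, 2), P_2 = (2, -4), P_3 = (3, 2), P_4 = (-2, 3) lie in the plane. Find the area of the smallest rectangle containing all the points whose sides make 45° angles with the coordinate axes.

In coordinates u = x + y, v = x − y the rectangle is axis-aligned; the map (x,y)→(u,v) scales areas by 2.
u-values: 3, -2, 5, 1; range = 5 − (-2) = 7.
v-values: -1, 6, 1, -5; range = 6 − (-5) = 11.
Area = (7 × 11) / 2 = 38.5.

38.5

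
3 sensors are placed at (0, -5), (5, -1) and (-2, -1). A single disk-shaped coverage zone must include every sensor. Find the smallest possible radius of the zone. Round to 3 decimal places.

Call the three points A, B, C in the order given.
Side lengths²: AB² = 41, AC² = 20, BC² = 49.
Since BC² = 49 < 41 + 20 = 61, the triangle is acute, so the smallest enclosing circle is the circumcircle.
Circumcentre = (1.5, -1.75), r² = 12.8125.
r = √(12.8125) ≈ 3.579.

3.579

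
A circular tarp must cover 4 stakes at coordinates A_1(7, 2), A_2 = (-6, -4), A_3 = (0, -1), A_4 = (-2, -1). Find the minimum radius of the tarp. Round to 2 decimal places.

The minimum enclosing circle of a finite set is fixed by two of the points (as a diameter) or three (as a circumcircle).
The farthest pair is A_1–A_2 with squared distance 205. The circle on this segment as diameter has centre (0.5, -1) and r² = 205/4 = 51.25.
Check A_3: distance² to centre = 0.25 ≤ 51.25, so it lies inside.
All remaining points lie in this disk, and no smaller disk contains both endpoints, so this is the minimum enclosing circle.
r = √(51.25) ≈ 7.16.

7.16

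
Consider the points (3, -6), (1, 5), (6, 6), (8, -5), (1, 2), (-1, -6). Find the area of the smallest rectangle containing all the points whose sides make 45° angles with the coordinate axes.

In coordinates u = x + y, v = x − y the rectangle is axis-aligned; the map (x,y)→(u,v) scales areas by 2.
u-values: -3, 6, 12, 3, 3, -7; range = 12 − (-7) = 19.
v-values: 9, -4, 0, 13, -1, 5; range = 13 − (-4) = 17.
Area = (19 × 17) / 2 = 161.5.

161.5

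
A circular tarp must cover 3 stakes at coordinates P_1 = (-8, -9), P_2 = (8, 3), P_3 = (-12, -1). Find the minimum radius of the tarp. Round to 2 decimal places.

10.37

Side lengths²: P_1P_2² = 400, P_1P_3² = 80, P_2P_3² = 416.
Since P_2P_3² = 416 < 400 + 80 = 480, the triangle is acute, so the smallest enclosing circle is the circumcircle.
Circumcentre = (-18/11, -9/11), r² = 13000/121.
r = √(13000/121) ≈ 10.37.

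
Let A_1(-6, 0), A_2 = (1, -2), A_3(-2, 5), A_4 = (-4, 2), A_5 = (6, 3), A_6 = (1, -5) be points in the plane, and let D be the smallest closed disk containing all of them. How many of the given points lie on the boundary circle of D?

3

By Welzl's lemma the MEC is supported by two points (diametrically opposite) or three points (on a circumcircle).
The minimum enclosing circle is determined by three boundary points: A_1, A_5, A_6.
Their circumcentre is (5/54, 61/54) with r² = 55981/1458.
The farthest remaining point A_3 is at distance² 28225/1458 ≤ 55981/1458.
The points at distance exactly r from the centre are A_1, A_5, A_6 — 3 points.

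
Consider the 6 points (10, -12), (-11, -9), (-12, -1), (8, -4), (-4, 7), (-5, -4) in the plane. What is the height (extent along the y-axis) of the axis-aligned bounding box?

19

max y = 7, min y = -12, so height = 19.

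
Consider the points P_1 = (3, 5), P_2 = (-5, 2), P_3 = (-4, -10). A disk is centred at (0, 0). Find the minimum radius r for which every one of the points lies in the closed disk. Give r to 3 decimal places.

10.770

The required radius is the distance from (0, 0) to the farthest point.
Squared distances: 34, 29, 116.
Maximum is 116, attained at P_3.
r = √116 ≈ 10.770.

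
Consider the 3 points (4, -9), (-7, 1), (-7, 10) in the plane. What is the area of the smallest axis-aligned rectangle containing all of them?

209

x ranges over [-7, 4], width 11.
y ranges over [-9, 10], height 19.
Area = 11 × 19 = 209.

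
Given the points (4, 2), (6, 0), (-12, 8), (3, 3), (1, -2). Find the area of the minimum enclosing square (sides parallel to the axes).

The bounding box has width 18 and height 10.
An axis-aligned square enclosing the set must have side ≥ max(width, height).
So the minimum side is max(18, 10) = 18.
Area = 18² = 324.

324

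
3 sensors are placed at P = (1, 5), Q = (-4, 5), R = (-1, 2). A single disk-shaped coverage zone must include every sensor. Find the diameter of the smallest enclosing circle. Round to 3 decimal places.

5.099

Side lengths²: PQ² = 25, PR² = 13, QR² = 18.
Since PQ² = 25 < 18 + 13 = 31, the triangle is acute, so the smallest enclosing circle is the circumcircle.
Circumcentre = (-1.5, 4.5), r² = 6.5.
Diameter = 2r = 2√(6.5) ≈ 5.099.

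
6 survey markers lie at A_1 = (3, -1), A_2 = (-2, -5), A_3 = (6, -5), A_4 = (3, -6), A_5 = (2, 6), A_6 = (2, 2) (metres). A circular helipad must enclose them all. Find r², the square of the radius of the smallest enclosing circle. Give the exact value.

By Welzl's lemma the MEC is supported by two points (diametrically opposite) or three points (on a circumcircle).
The minimum enclosing circle is determined by three boundary points: A_2, A_3, A_5.
Their circumcentre is (2, -5/22) with r² = 18769/484.
The farthest remaining point A_4 is at distance² 16613/484 ≤ 18769/484.

18769/484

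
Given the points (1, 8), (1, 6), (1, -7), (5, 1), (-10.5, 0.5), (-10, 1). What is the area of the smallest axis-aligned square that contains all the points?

The bounding box has width 15.5 and height 15.
An axis-aligned square enclosing the set must have side ≥ max(width, height).
So the minimum side is max(15.5, 15) = 15.5.
Area = 15.5² = 240.25.

240.25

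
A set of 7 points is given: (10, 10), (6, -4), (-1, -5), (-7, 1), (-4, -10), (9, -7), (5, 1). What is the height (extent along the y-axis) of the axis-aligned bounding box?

20

max y = 10, min y = -10, so height = 20.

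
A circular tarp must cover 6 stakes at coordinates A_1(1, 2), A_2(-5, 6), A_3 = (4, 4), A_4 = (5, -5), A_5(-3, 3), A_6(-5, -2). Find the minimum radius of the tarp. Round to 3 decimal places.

7.433

The minimum enclosing circle of a finite set is fixed by two of the points (as a diameter) or three (as a circumcircle).
The farthest pair is A_2–A_4 with squared distance 221. The circle on this segment as diameter has centre (0, 0.5) and r² = 221/4 = 55.25.
Check A_1: distance² to centre = 3.25 ≤ 55.25, so it lies inside.
All remaining points lie in this disk, and no smaller disk contains both endpoints, so this is the minimum enclosing circle.
r = √(55.25) ≈ 7.433.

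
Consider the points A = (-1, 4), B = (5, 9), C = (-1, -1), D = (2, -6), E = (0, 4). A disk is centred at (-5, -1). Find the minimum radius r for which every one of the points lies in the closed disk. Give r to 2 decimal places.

The required radius is the distance from (-5, -1) to the farthest point.
Squared distances: 41, 200, 16, 74, 50.
Maximum is 200, attained at B.
r = √200 ≈ 14.14.

14.14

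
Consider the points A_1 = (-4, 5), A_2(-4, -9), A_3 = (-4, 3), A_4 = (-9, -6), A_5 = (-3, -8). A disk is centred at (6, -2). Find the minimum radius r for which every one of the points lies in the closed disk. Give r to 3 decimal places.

15.524

The required radius is the distance from (6, -2) to the farthest point.
Squared distances: 149, 149, 125, 241, 117.
Maximum is 241, attained at A_4.
r = √241 ≈ 15.524.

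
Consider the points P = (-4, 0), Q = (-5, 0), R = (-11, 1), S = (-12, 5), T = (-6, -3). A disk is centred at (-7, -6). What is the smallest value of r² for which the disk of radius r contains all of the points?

The required radius is the distance from (-7, -6) to the farthest point.
Squared distances: 45, 40, 65, 146, 10.
Maximum is 146, attained at S.

146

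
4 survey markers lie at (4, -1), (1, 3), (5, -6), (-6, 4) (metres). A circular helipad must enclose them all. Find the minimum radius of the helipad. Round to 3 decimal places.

The minimum enclosing circle of a finite set is fixed by two of the points (as a diameter) or three (as a circumcircle).
The farthest pair is (5, -6)–(-6, 4) with squared distance 221. The circle on this segment as diameter has centre (-0.5, -1) and r² = 221/4 = 55.25.
Check (4, -1): distance² to centre = 20.25 ≤ 55.25, so it lies inside.
All remaining points lie in this disk, and no smaller disk contains both endpoints, so this is the minimum enclosing circle.
r = √(55.25) ≈ 7.433.

7.433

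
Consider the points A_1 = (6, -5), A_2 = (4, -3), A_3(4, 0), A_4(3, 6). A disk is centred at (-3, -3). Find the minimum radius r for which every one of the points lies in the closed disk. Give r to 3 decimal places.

The required radius is the distance from (-3, -3) to the farthest point.
Squared distances: 85, 49, 58, 117.
Maximum is 117, attained at A_4.
r = √117 ≈ 10.817.

10.817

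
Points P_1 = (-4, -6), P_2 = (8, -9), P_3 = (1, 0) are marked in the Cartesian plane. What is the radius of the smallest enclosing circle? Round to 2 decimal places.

6.33

Side lengths²: P_1P_2² = 153, P_1P_3² = 61, P_2P_3² = 130.
Since P_1P_2² = 153 < 130 + 61 = 191, the triangle is acute, so the smallest enclosing circle is the circumcircle.
Circumcentre = (135/58, -359/58), r² = 67405/1682.
r = √(67405/1682) ≈ 6.33.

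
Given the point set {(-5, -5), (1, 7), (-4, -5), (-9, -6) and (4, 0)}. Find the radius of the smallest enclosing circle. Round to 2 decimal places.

By Welzl's lemma the MEC is supported by two points (diametrically opposite) or three points (on a circumcircle).
The farthest pair is (1, 7)–(-9, -6) with squared distance 269. The circle on this segment as diameter has centre (-4, 0.5) and r² = 269/4 = 67.25.
Check (-5, -5): distance² to centre = 31.25 ≤ 67.25, so it lies inside.
All remaining points lie in this disk, and no smaller disk contains both endpoints, so this is the minimum enclosing circle.
r = √(67.25) ≈ 8.20.

8.20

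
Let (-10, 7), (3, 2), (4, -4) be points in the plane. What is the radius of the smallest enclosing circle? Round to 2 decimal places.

Call the three points A, B, C in the order given.
Side lengths²: AB² = 194, AC² = 317, BC² = 37.
Since AC² = 317 ≥ 194 + 37 = 231, the angle opposite AC is not acute, so the smallest enclosing circle has AC as diameter.
Centre = midpoint of AC = (-3, 1.5), r² = 317/4 = 79.25.
r = √(79.25) ≈ 8.90.

8.90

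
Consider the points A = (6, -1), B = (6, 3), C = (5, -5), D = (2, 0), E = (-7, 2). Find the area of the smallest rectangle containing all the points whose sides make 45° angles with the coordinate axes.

In coordinates u = x + y, v = x − y the rectangle is axis-aligned; the map (x,y)→(u,v) scales areas by 2.
u-values: 5, 9, 0, 2, -5; range = 9 − (-5) = 14.
v-values: 7, 3, 10, 2, -9; range = 10 − (-9) = 19.
Area = (14 × 19) / 2 = 133.

133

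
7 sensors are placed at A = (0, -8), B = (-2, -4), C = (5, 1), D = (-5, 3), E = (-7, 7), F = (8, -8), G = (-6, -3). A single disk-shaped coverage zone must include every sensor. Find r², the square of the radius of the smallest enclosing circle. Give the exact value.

A smallest enclosing disk is always determined by at most three of the input points on its boundary.
The farthest pair is E–F with squared distance 450. The circle on this segment as diameter has centre (0.5, -0.5) and r² = 450/4 = 112.5.
Check A: distance² to centre = 56.5 ≤ 112.5, so it lies inside.
All remaining points lie in this disk, and no smaller disk contains both endpoints, so this is the minimum enclosing circle.

112.5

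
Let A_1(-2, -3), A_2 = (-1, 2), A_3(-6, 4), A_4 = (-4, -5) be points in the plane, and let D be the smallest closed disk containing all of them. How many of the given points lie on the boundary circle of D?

The minimum enclosing circle is determined by three boundary points: A_2, A_3, A_4.
Their circumcentre is (-401/82, -39/82) with r² = 71485/3362.
The farthest remaining point A_1 is at distance² 49509/3362 ≤ 71485/3362.
The points at distance exactly r from the centre are A_2, A_3, A_4 — 3 points.

3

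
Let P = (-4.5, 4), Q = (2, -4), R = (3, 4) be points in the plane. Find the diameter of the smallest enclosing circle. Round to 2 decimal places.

Side lengths²: PQ² = 106.25, PR² = 56.25, QR² = 65.
Since PQ² = 106.25 < 65 + 56.25 = 121.25, the triangle is acute, so the smallest enclosing circle is the circumcircle.
Circumcentre = (-0.75, 0.40625), r² = 26.9775390625.
Diameter = 2r = 2√(26.9775390625) ≈ 10.39.

10.39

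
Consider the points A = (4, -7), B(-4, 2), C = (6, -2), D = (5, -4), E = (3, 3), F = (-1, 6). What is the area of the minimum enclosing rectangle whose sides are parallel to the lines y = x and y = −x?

In coordinates u = x + y, v = x − y the rectangle is axis-aligned; the map (x,y)→(u,v) scales areas by 2.
u-values: -3, -2, 4, 1, 6, 5; range = 6 − (-3) = 9.
v-values: 11, -6, 8, 9, 0, -7; range = 11 − (-7) = 18.
Area = (9 × 18) / 2 = 81.

81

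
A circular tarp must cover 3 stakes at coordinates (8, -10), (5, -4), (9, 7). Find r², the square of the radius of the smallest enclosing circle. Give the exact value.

72.5

Call the three points A, B, C in the order given.
Side lengths²: AB² = 45, AC² = 290, BC² = 137.
Since AC² = 290 ≥ 137 + 45 = 182, the angle opposite AC is not acute, so the smallest enclosing circle has AC as diameter.
Centre = midpoint of AC = (8.5, -1.5), r² = 290/4 = 72.5.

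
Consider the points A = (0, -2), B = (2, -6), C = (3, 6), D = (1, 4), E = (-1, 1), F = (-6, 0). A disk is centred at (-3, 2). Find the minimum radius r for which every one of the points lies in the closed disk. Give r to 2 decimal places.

The required radius is the distance from (-3, 2) to the farthest point.
Squared distances: 25, 89, 52, 20, 5, 13.
Maximum is 89, attained at B.
r = √89 ≈ 9.43.

9.43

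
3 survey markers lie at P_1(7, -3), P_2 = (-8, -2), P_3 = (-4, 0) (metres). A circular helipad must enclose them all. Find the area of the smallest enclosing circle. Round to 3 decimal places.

Side lengths²: P_1P_2² = 226, P_1P_3² = 130, P_2P_3² = 20.
Since P_1P_2² = 226 ≥ 130 + 20 = 150, the angle opposite P_1P_2 is not acute, so the smallest enclosing circle has P_1P_2 as diameter.
Centre = midpoint of P_1P_2 = (-0.5, -2.5), r² = 226/4 = 56.5.
Area = π·r² = π·56.5 ≈ 177.500.

177.500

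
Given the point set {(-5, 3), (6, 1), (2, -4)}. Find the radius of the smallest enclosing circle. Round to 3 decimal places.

Call the three points A, B, C in the order given.
Side lengths²: AB² = 125, AC² = 98, BC² = 41.
Since AB² = 125 < 98 + 41 = 139, the triangle is acute, so the smallest enclosing circle is the circumcircle.
Circumcentre = (7/18, 25/18), r² = 5125/162.
r = √(5125/162) ≈ 5.625.

5.625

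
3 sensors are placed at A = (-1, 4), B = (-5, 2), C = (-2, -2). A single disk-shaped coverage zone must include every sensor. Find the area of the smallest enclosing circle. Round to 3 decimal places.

Side lengths²: AB² = 20, AC² = 37, BC² = 25.
Since AC² = 37 < 25 + 20 = 45, the triangle is acute, so the smallest enclosing circle is the circumcircle.
Circumcentre = (-45/22, 12/11), r² = 4625/484.
Area = π·r² = π·4625/484 ≈ 30.020.

30.020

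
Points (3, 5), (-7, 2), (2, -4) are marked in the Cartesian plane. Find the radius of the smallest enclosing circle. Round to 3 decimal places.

Call the three points A, B, C in the order given.
Side lengths²: AB² = 109, AC² = 82, BC² = 117.
Since BC² = 117 < 109 + 82 = 191, the triangle is acute, so the smallest enclosing circle is the circumcircle.
Circumcentre = (-71/58, 53/58), r² = 58097/1682.
r = √(58097/1682) ≈ 5.877.

5.877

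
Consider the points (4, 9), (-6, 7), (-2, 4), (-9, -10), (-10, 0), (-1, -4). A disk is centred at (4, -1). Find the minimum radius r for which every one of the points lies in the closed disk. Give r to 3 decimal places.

15.811

The required radius is the distance from (4, -1) to the farthest point.
Squared distances: 100, 164, 61, 250, 197, 34.
Maximum is 250, attained at (-9, -10).
r = √250 ≈ 15.811.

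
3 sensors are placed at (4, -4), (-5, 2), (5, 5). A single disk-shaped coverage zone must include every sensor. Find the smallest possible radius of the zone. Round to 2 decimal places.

Call the three points A, B, C in the order given.
Side lengths²: AB² = 117, AC² = 82, BC² = 109.
Since AB² = 117 < 109 + 82 = 191, the triangle is acute, so the smallest enclosing circle is the circumcircle.
Circumcentre = (45/58, 53/58), r² = 58097/1682.
r = √(58097/1682) ≈ 5.88.

5.88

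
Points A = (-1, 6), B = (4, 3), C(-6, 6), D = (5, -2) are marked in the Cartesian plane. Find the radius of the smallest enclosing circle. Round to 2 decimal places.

A smallest enclosing disk is always determined by at most three of the input points on its boundary.
The farthest pair is C–D with squared distance 185. The circle on this segment as diameter has centre (-0.5, 2) and r² = 185/4 = 46.25.
Check A: distance² to centre = 16.25 ≤ 46.25, so it lies inside.
All remaining points lie in this disk, and no smaller disk contains both endpoints, so this is the minimum enclosing circle.
r = √(46.25) ≈ 6.80.

6.80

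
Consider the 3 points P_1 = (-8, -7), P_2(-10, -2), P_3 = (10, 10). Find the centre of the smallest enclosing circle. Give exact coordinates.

(1, 1.5)

Side lengths²: P_1P_2² = 29, P_1P_3² = 613, P_2P_3² = 544.
Since P_1P_3² = 613 ≥ 544 + 29 = 573, the angle opposite P_1P_3 is not acute, so the smallest enclosing circle has P_1P_3 as diameter.
Centre = midpoint of P_1P_3 = (1, 1.5), r² = 613/4 = 153.25.
Centre = (1, 1.5).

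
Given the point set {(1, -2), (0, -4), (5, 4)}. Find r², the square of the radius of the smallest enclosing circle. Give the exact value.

Call the three points A, B, C in the order given.
Side lengths²: AB² = 5, AC² = 52, BC² = 89.
Since BC² = 89 ≥ 52 + 5 = 57, the angle opposite BC is not acute, so the smallest enclosing circle has BC as diameter.
Centre = midpoint of BC = (2.5, 0), r² = 89/4 = 22.25.

22.25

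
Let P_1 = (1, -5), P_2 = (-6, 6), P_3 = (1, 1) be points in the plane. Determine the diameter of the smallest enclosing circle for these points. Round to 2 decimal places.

13.04

Side lengths²: P_1P_2² = 170, P_1P_3² = 36, P_2P_3² = 74.
Since P_1P_2² = 170 ≥ 74 + 36 = 110, the angle opposite P_1P_2 is not acute, so the smallest enclosing circle has P_1P_2 as diameter.
Centre = midpoint of P_1P_2 = (-2.5, 0.5), r² = 170/4 = 42.5.
Diameter = 2r = 2√(42.5) ≈ 13.04.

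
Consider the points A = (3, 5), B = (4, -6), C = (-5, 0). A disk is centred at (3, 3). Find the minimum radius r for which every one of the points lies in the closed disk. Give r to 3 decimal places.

9.055

The required radius is the distance from (3, 3) to the farthest point.
Squared distances: 4, 82, 73.
Maximum is 82, attained at B.
r = √82 ≈ 9.055.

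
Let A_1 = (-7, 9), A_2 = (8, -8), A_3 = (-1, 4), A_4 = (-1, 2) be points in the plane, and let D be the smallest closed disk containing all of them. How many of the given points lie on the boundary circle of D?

The farthest pair is A_1–A_2 with squared distance 514. The circle on this segment as diameter has centre (0.5, 0.5) and r² = 514/4 = 128.5.
Check A_3: distance² to centre = 14.5 ≤ 128.5, so it lies inside.
All remaining points lie in this disk, and no smaller disk contains both endpoints, so this is the minimum enclosing circle.
The points at distance exactly r from the centre are A_1, A_2 — 2 points.

2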